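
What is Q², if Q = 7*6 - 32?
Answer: 100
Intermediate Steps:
Q = 10 (Q = 42 - 32 = 10)
Q² = 10² = 100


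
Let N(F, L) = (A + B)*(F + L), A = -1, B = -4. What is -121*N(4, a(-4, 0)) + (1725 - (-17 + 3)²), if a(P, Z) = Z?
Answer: 3949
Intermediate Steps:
N(F, L) = -5*F - 5*L (N(F, L) = (-1 - 4)*(F + L) = -5*(F + L) = -5*F - 5*L)
-121*N(4, a(-4, 0)) + (1725 - (-17 + 3)²) = -121*(-5*4 - 5*0) + (1725 - (-17 + 3)²) = -121*(-20 + 0) + (1725 - 1*(-14)²) = -121*(-20) + (1725 - 1*196) = 2420 + (1725 - 196) = 2420 + 1529 = 3949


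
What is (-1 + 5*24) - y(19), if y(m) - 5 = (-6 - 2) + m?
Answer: 103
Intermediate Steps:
y(m) = -3 + m (y(m) = 5 + ((-6 - 2) + m) = 5 + (-8 + m) = -3 + m)
(-1 + 5*24) - y(19) = (-1 + 5*24) - (-3 + 19) = (-1 + 120) - 1*16 = 119 - 16 = 103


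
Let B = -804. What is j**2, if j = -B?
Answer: 646416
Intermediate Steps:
j = 804 (j = -1*(-804) = 804)
j**2 = 804**2 = 646416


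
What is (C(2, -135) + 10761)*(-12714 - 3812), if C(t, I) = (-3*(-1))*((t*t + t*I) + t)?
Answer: -164747694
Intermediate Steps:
C(t, I) = 3*t + 3*t² + 3*I*t (C(t, I) = 3*((t² + I*t) + t) = 3*(t + t² + I*t) = 3*t + 3*t² + 3*I*t)
(C(2, -135) + 10761)*(-12714 - 3812) = (3*2*(1 - 135 + 2) + 10761)*(-12714 - 3812) = (3*2*(-132) + 10761)*(-16526) = (-792 + 10761)*(-16526) = 9969*(-16526) = -164747694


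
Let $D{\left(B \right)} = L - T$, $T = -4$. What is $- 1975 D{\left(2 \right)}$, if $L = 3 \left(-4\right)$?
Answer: $15800$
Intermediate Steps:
$L = -12$
$D{\left(B \right)} = -8$ ($D{\left(B \right)} = -12 - -4 = -12 + 4 = -8$)
$- 1975 D{\left(2 \right)} = \left(-1975\right) \left(-8\right) = 15800$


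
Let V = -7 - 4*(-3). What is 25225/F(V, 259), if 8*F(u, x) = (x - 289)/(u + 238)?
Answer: -1634580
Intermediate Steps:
V = 5 (V = -7 + 12 = 5)
F(u, x) = (-289 + x)/(8*(238 + u)) (F(u, x) = ((x - 289)/(u + 238))/8 = ((-289 + x)/(238 + u))/8 = (-289 + x)/(8*(238 + u)))
25225/F(V, 259) = 25225/(((-289 + 259)/(8*(238 + 5)))) = 25225/(((1/8)*(-30)/243)) = 25225/(((1/8)*(1/243)*(-30))) = 25225/(-5/324) = 25225*(-324/5) = -1634580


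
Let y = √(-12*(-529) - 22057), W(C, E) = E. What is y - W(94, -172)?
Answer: 172 + I*√15709 ≈ 172.0 + 125.34*I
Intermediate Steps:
y = I*√15709 (y = √(6348 - 22057) = √(-15709) = I*√15709 ≈ 125.34*I)
y - W(94, -172) = I*√15709 - 1*(-172) = I*√15709 + 172 = 172 + I*√15709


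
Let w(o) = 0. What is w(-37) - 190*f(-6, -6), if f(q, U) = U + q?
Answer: 2280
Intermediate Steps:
w(-37) - 190*f(-6, -6) = 0 - 190*(-6 - 6) = 0 - 190*(-12) = 0 - 1*(-2280) = 0 + 2280 = 2280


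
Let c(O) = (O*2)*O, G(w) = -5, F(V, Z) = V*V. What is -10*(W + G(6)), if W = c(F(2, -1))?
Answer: -270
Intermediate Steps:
F(V, Z) = V²
c(O) = 2*O² (c(O) = (2*O)*O = 2*O²)
W = 32 (W = 2*(2²)² = 2*4² = 2*16 = 32)
-10*(W + G(6)) = -10*(32 - 5) = -10*27 = -270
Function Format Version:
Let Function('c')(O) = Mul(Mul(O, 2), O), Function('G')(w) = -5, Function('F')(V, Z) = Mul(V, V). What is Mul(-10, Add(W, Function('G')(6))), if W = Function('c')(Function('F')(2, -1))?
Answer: -270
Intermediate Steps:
Function('F')(V, Z) = Pow(V, 2)
Function('c')(O) = Mul(2, Pow(O, 2)) (Function('c')(O) = Mul(Mul(2, O), O) = Mul(2, Pow(O, 2)))
W = 32 (W = Mul(2, Pow(Pow(2, 2), 2)) = Mul(2, Pow(4, 2)) = Mul(2, 16) = 32)
Mul(-10, Add(W, Function('G')(6))) = Mul(-10, Add(32, -5)) = Mul(-10, 27) = -270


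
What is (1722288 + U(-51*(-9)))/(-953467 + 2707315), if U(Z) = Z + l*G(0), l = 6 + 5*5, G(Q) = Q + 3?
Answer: 71785/73077 ≈ 0.98232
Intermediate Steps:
G(Q) = 3 + Q
l = 31 (l = 6 + 25 = 31)
U(Z) = 93 + Z (U(Z) = Z + 31*(3 + 0) = Z + 31*3 = Z + 93 = 93 + Z)
(1722288 + U(-51*(-9)))/(-953467 + 2707315) = (1722288 + (93 - 51*(-9)))/(-953467 + 2707315) = (1722288 + (93 + 459))/1753848 = (1722288 + 552)*(1/1753848) = 1722840*(1/1753848) = 71785/73077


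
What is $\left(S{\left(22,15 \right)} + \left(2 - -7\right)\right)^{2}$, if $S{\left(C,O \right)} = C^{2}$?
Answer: $243049$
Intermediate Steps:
$\left(S{\left(22,15 \right)} + \left(2 - -7\right)\right)^{2} = \left(22^{2} + \left(2 - -7\right)\right)^{2} = \left(484 + \left(2 + 7\right)\right)^{2} = \left(484 + 9\right)^{2} = 493^{2} = 243049$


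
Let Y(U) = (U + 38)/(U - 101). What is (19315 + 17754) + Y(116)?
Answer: 556189/15 ≈ 37079.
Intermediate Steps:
Y(U) = (38 + U)/(-101 + U)
(19315 + 17754) + Y(116) = (19315 + 17754) + (38 + 116)/(-101 + 116) = 37069 + 154/15 = 556189/15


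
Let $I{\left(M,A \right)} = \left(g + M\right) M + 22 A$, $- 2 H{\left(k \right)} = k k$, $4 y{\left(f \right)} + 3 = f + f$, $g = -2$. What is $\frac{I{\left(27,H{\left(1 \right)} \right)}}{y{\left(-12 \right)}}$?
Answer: $- \frac{2656}{27} \approx -98.37$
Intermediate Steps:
$y{\left(f \right)} = - \frac{3}{4} + \frac{f}{2}$ ($y{\left(f \right)} = - \frac{3}{4} + \frac{f + f}{4} = - \frac{3}{4} + \frac{2 f}{4} = - \frac{3}{4} + \frac{f}{2}$)
$H{\left(k \right)} = - \frac{k^{2}}{2}$ ($H{\left(k \right)} = - \frac{k k}{2} = - \frac{k^{2}}{2}$)
$I{\left(M,A \right)} = 22 A + M \left(-2 + M\right)$ ($I{\left(M,A \right)} = \left(-2 + M\right) M + 22 A = M \left(-2 + M\right) + 22 A = 22 A + M \left(-2 + M\right)$)
$\frac{I{\left(27,H{\left(1 \right)} \right)}}{y{\left(-12 \right)}} = \frac{27^{2} - 54 + 22 \left(- \frac{1^{2}}{2}\right)}{- \frac{3}{4} + \frac{1}{2} \left(-12\right)} = \frac{729 - 54 + 22 \left(\left(- \frac{1}{2}\right) 1\right)}{- \frac{3}{4} - 6} = \frac{729 - 54 + 22 \left(- \frac{1}{2}\right)}{- \frac{27}{4}} = \left(729 - 54 - 11\right) \left(- \frac{4}{27}\right) = 664 \left(- \frac{4}{27}\right) = - \frac{2656}{27}$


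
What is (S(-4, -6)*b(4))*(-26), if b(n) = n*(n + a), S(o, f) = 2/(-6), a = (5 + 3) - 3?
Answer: 312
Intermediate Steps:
a = 5 (a = 8 - 3 = 5)
S(o, f) = -⅓ (S(o, f) = 2*(-⅙) = -⅓)
b(n) = n*(5 + n) (b(n) = n*(n + 5) = n*(5 + n))
(S(-4, -6)*b(4))*(-26) = -4*(5 + 4)/3*(-26) = -4*9/3*(-26) = -⅓*36*(-26) = -12*(-26) = 312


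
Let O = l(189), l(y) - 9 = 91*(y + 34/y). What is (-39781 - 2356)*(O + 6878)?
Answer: -27421242668/27 ≈ -1.0156e+9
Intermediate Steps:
l(y) = 9 + 91*y + 3094/y (l(y) = 9 + 91*(y + 34/y) = 9 + (91*y + 3094/y) = 9 + 91*y + 3094/y)
O = 465058/27 (O = 9 + 91*189 + 3094/189 = 9 + 17199 + 3094*(1/189) = 9 + 17199 + 442/27 = 465058/27 ≈ 17224.)
(-39781 - 2356)*(O + 6878) = (-39781 - 2356)*(465058/27 + 6878) = -42137*650764/27 = -27421242668/27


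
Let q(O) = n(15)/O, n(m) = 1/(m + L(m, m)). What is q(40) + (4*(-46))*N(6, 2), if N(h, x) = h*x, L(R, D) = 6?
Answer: -1854719/840 ≈ -2208.0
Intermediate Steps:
n(m) = 1/(6 + m) (n(m) = 1/(m + 6) = 1/(6 + m))
q(O) = 1/(21*O) (q(O) = 1/((6 + 15)*O) = 1/(21*O))
q(40) + (4*(-46))*N(6, 2) = (1/21)/40 + (4*(-46))*(6*2) = (1/21)*(1/40) - 184*12 = 1/840 - 2208 = -1854719/840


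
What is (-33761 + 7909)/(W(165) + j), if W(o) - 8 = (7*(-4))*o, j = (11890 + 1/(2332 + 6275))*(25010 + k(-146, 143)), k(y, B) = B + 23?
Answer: -18542347/214700202681 ≈ -8.6364e-5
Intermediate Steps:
k(y, B) = 23 + B
j = 858814042552/2869 (j = (11890 + 1/(2332 + 6275))*(25010 + (23 + 143)) = (11890 + 1/8607)*(25010 + 166) = (11890 + 1/8607)*25176 = (102337231/8607)*25176 = 858814042552/2869 ≈ 2.9934e+8)
W(o) = 8 - 28*o (W(o) = 8 + (7*(-4))*o = 8 - 28*o)
(-33761 + 7909)/(W(165) + j) = (-33761 + 7909)/((8 - 28*165) + 858814042552/2869) = -25852/((8 - 4620) + 858814042552/2869) = -25852/(-4612 + 858814042552/2869) = -25852/858800810724/2869 = -25852*2869/858800810724 = -18542347/214700202681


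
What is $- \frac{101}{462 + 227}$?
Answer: $- \frac{101}{689} \approx -0.14659$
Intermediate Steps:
$- \frac{101}{462 + 227} = - \frac{101}{689}$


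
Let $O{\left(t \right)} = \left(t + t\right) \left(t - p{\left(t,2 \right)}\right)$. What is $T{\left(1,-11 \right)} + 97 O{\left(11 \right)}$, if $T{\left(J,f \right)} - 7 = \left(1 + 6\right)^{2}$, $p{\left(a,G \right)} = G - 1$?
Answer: $21396$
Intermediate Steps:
$p{\left(a,G \right)} = -1 + G$
$T{\left(J,f \right)} = 56$ ($T{\left(J,f \right)} = 7 + \left(1 + 6\right)^{2} = 7 + 7^{2} = 7 + 49 = 56$)
$O{\left(t \right)} = 2 t \left(-1 + t\right)$ ($O{\left(t \right)} = \left(t + t\right) \left(t - \left(-1 + 2\right)\right) = 2 t \left(t - 1\right) = 2 t \left(-1 + t\right)$)
$T{\left(1,-11 \right)} + 97 O{\left(11 \right)} = 56 + 97 \cdot 2 \cdot 11 \left(-1 + 11\right) = 56 + 97 \cdot 2 \cdot 11 \cdot 10 = 56 + 97 \cdot 220 = 56 + 21340 = 21396$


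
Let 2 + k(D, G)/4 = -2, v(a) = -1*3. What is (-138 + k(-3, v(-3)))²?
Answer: 23716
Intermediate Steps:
v(a) = -3
k(D, G) = -16 (k(D, G) = -8 + 4*(-2) = -8 - 8 = -16)
(-138 + k(-3, v(-3)))² = (-138 - 16)² = (-154)² = 23716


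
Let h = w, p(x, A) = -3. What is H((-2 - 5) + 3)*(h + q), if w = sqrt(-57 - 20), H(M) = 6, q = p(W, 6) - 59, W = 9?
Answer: -372 + 6*I*sqrt(77) ≈ -372.0 + 52.65*I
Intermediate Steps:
q = -62 (q = -3 - 59 = -62)
w = I*sqrt(77) (w = sqrt(-77) = I*sqrt(77) ≈ 8.775*I)
h = I*sqrt(77) ≈ 8.775*I
H((-2 - 5) + 3)*(h + q) = 6*(I*sqrt(77) - 62) = 6*(-62 + I*sqrt(77)) = -372 + 6*I*sqrt(77)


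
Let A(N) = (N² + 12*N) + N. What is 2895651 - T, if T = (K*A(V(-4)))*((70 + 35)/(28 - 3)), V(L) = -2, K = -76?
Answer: 14443143/5 ≈ 2.8886e+6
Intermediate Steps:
A(N) = N² + 13*N
T = 35112/5 (T = (-(-152)*(13 - 2))*((70 + 35)/(28 - 3)) = (-(-152)*11)*(105/25) = (-76*(-22))*(105*(1/25)) = 1672*(21/5) = 35112/5 ≈ 7022.4)
2895651 - T = 2895651 - 1*35112/5 = 2895651 - 35112/5 = 14443143/5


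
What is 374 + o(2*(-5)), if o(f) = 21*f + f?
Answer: 154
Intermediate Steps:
o(f) = 22*f
374 + o(2*(-5)) = 374 + 22*(2*(-5)) = 374 + 22*(-10) = 374 - 220 = 154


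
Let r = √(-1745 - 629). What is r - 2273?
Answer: -2273 + I*√2374 ≈ -2273.0 + 48.724*I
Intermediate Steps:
r = I*√2374 (r = √(-2374) = I*√2374 ≈ 48.724*I)
r - 2273 = I*√2374 - 2273 = -2273 + I*√2374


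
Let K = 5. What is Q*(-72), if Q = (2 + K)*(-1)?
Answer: 504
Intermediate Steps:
Q = -7 (Q = (2 + 5)*(-1) = 7*(-1) = -7)
Q*(-72) = -7*(-72) = 504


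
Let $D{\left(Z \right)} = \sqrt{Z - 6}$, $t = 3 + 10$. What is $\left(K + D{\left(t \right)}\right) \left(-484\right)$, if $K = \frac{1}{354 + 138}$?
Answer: $- \frac{121}{123} - 484 \sqrt{7} \approx -1281.5$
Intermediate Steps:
$K = \frac{1}{492} \approx 0.0020325$
$t = 13$
$D{\left(Z \right)} = \sqrt{-6 + Z}$
$\left(K + D{\left(t \right)}\right) \left(-484\right) = \left(\frac{1}{492} + \sqrt{-6 + 13}\right) \left(-484\right) = \left(\frac{1}{492} + \sqrt{7}\right) \left(-484\right) = - \frac{121}{123} - 484 \sqrt{7}$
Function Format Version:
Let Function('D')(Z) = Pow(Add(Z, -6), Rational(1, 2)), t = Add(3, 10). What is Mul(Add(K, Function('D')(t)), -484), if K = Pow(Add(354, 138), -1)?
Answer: Add(Rational(-121, 123), Mul(-484, Pow(7, Rational(1, 2)))) ≈ -1281.5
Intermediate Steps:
K = Rational(1, 492) (K = Pow(492, -1) = Rational(1, 492) ≈ 0.0020325)
t = 13
Function('D')(Z) = Pow(Add(-6, Z), Rational(1, 2))
Mul(Add(K, Function('D')(t)), -484) = Mul(Add(Rational(1, 492), Pow(Add(-6, 13), Rational(1, 2))), -484) = Mul(Add(Rational(1, 492), Pow(7, Rational(1, 2))), -484) = Add(Rational(-121, 123), Mul(-484, Pow(7, Rational(1, 2))))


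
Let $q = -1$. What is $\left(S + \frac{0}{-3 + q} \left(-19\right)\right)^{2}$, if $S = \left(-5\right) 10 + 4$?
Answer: $2116$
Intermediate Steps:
$S = -46$ ($S = -50 + 4 = -46$)
$\left(S + \frac{0}{-3 + q} \left(-19\right)\right)^{2} = \left(-46 + \frac{0}{-3 - 1} \left(-19\right)\right)^{2} = \left(-46 + \frac{0}{-4} \left(-19\right)\right)^{2} = \left(-46 + 0 \left(- \frac{1}{4}\right) \left(-19\right)\right)^{2} = \left(-46 + 0 \left(-19\right)\right)^{2} = \left(-46 + 0\right)^{2} = \left(-46\right)^{2} = 2116$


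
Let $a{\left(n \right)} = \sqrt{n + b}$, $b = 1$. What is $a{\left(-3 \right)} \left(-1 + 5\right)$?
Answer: $4 i \sqrt{2} \approx 5.6569 i$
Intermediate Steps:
$a{\left(n \right)} = \sqrt{1 + n}$ ($a{\left(n \right)} = \sqrt{n + 1} = \sqrt{1 + n}$)
$a{\left(-3 \right)} \left(-1 + 5\right) = \sqrt{1 - 3} \left(-1 + 5\right) = \sqrt{-2} \cdot 4 = i \sqrt{2} \cdot 4 = 4 i \sqrt{2}$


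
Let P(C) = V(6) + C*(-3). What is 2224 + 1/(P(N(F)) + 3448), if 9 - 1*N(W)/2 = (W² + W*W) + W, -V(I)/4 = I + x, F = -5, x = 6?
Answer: 8041985/3616 ≈ 2224.0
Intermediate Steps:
V(I) = -24 - 4*I (V(I) = -4*(I + 6) = -4*(6 + I) = -24 - 4*I)
N(W) = 18 - 4*W² - 2*W (N(W) = 18 - 2*((W² + W*W) + W) = 18 - 2*((W² + W²) + W) = 18 - 2*(2*W² + W) = 18 - 2*(W + 2*W²) = 18 + (-4*W² - 2*W) = 18 - 4*W² - 2*W)
P(C) = -48 - 3*C (P(C) = (-24 - 4*6) + C*(-3) = (-24 - 24) - 3*C = -48 - 3*C)
2224 + 1/(P(N(F)) + 3448) = 2224 + 1/((-48 - 3*(18 - 4*(-5)² - 2*(-5))) + 3448) = 2224 + 1/((-48 - 3*(18 - 4*25 + 10)) + 3448) = 2224 + 1/((-48 - 3*(18 - 100 + 10)) + 3448) = 2224 + 1/((-48 - 3*(-72)) + 3448) = 2224 + 1/((-48 + 216) + 3448) = 2224 + 1/(168 + 3448) = 2224 + 1/3616 = 8041985/3616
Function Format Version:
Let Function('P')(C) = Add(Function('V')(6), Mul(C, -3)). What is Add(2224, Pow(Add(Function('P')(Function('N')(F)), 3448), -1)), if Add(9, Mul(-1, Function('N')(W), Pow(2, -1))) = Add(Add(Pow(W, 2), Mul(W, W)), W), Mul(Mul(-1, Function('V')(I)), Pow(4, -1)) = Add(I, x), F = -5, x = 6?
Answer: Rational(8041985, 3616) ≈ 2224.0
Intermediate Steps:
Function('V')(I) = Add(-24, Mul(-4, I)) (Function('V')(I) = Mul(-4, Add(I, 6)) = Mul(-4, Add(6, I)) = Add(-24, Mul(-4, I)))
Function('N')(W) = Add(18, Mul(-4, Pow(W, 2)), Mul(-2, W)) (Function('N')(W) = Add(18, Mul(-2, Add(Add(Pow(W, 2), Mul(W, W)), W))) = Add(18, Mul(-2, Add(Add(Pow(W, 2), Pow(W, 2)), W))) = Add(18, Mul(-2, Add(Mul(2, Pow(W, 2)), W))) = Add(18, Mul(-2, Add(W, Mul(2, Pow(W, 2))))) = Add(18, Add(Mul(-4, Pow(W, 2)), Mul(-2, W))) = Add(18, Mul(-4, Pow(W, 2)), Mul(-2, W)))
Function('P')(C) = Add(-48, Mul(-3, C)) (Function('P')(C) = Add(Add(-24, Mul(-4, 6)), Mul(C, -3)) = Add(Add(-24, -24), Mul(-3, C)) = Add(-48, Mul(-3, C)))
Add(2224, Pow(Add(Function('P')(Function('N')(F)), 3448), -1)) = Add(2224, Pow(Add(Add(-48, Mul(-3, Add(18, Mul(-4, Pow(-5, 2)), Mul(-2, -5)))), 3448), -1)) = Add(2224, Pow(Add(Add(-48, Mul(-3, Add(18, Mul(-4, 25), 10))), 3448), -1)) = Add(2224, Pow(Add(Add(-48, Mul(-3, Add(18, -100, 10))), 3448), -1)) = Add(2224, Pow(Add(Add(-48, Mul(-3, -72)), 3448), -1)) = Add(2224, Pow(Add(Add(-48, 216), 3448), -1)) = Add(2224, Pow(Add(168, 3448), -1)) = Add(2224, Pow(3616, -1)) = Add(2224, Rational(1, 3616)) = Rational(8041985, 3616)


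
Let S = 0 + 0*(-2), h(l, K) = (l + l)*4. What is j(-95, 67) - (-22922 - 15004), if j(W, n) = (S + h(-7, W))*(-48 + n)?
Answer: 36862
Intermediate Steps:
h(l, K) = 8*l (h(l, K) = (2*l)*4 = 8*l)
S = 0 (S = 0 + 0 = 0)
j(W, n) = 2688 - 56*n (j(W, n) = (0 + 8*(-7))*(-48 + n) = (0 - 56)*(-48 + n) = -56*(-48 + n) = 2688 - 56*n)
j(-95, 67) - (-22922 - 15004) = (2688 - 56*67) - (-22922 - 15004) = (2688 - 3752) - 1*(-37926) = -1064 + 37926 = 36862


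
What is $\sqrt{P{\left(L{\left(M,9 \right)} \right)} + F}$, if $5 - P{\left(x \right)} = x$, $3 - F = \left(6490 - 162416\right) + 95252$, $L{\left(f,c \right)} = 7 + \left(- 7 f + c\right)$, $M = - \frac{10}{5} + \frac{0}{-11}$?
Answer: $2 \sqrt{15163} \approx 246.28$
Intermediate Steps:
$M = -2$ ($M = \left(-10\right) \frac{1}{5} + 0 \left(- \frac{1}{11}\right) = -2 + 0 = -2$)
$L{\left(f,c \right)} = 7 + c - 7 f$ ($L{\left(f,c \right)} = 7 + \left(c - 7 f\right) = 7 + c - 7 f$)
$F = 60677$ ($F = 3 - \left(\left(6490 - 162416\right) + 95252\right) = 3 - \left(-155926 + 95252\right) = 3 - -60674 = 3 + 60674 = 60677$)
$P{\left(x \right)} = 5 - x$
$\sqrt{P{\left(L{\left(M,9 \right)} \right)} + F} = \sqrt{\left(5 - \left(7 + 9 - -14\right)\right) + 60677} = \sqrt{\left(5 - \left(7 + 9 + 14\right)\right) + 60677} = \sqrt{\left(5 - 30\right) + 60677} = \sqrt{-25 + 60677} = \sqrt{60652} = 2 \sqrt{15163}$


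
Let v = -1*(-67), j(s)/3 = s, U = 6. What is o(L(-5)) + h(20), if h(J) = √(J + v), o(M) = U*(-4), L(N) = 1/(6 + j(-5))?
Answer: -24 + √87 ≈ -14.673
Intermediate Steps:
j(s) = 3*s
L(N) = -⅑ (L(N) = 1/(6 + 3*(-5)) = 1/(6 - 15) = 1/(-9) = -⅑)
o(M) = -24 (o(M) = 6*(-4) = -24)
v = 67
h(J) = √(67 + J) (h(J) = √(J + 67) = √(67 + J))
o(L(-5)) + h(20) = -24 + √(67 + 20) = -24 + √87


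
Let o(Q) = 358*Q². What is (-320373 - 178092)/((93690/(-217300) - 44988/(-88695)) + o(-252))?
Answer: -3370921770150/153743978047021 ≈ -0.021926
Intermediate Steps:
(-320373 - 178092)/((93690/(-217300) - 44988/(-88695)) + o(-252)) = (-320373 - 178092)/((93690/(-217300) - 44988/(-88695)) + 358*(-252)²) = -498465/((93690*(-1/217300) - 44988*(-1/88695)) + 358*63504) = -498465/((-9369/21730 + 14996/29565) + 22734432) = -498465/(9773719/128489490 + 22734432) = -498465/2921135582893399/128489490 = -498465*128489490/2921135582893399 = -3370921770150/153743978047021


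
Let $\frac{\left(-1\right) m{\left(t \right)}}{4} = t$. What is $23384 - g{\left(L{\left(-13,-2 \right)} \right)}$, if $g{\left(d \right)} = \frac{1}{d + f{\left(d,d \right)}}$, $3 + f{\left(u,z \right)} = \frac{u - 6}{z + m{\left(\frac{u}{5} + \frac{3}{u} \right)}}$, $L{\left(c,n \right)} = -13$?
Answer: $\frac{11902565}{509} \approx 23384.0$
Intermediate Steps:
$m{\left(t \right)} = - 4 t$
$f{\left(u,z \right)} = -3 + \frac{-6 + u}{z - \frac{12}{u} - \frac{4 u}{5}}$ ($f{\left(u,z \right)} = -3 + \frac{u - 6}{z - 4 \left(\frac{u}{5} + \frac{3}{u}\right)} = -3 + \frac{-6 + u}{z - 4 \left(u \frac{1}{5} + \frac{3}{u}\right)} = -3 + \frac{-6 + u}{z - 4 \left(\frac{u}{5} + \frac{3}{u}\right)} = -3 + \frac{-6 + u}{z - 4 \left(\frac{3}{u} + \frac{u}{5}\right)} = -3 + \frac{-6 + u}{z - \left(\frac{12}{u} + \frac{4 u}{5}\right)} = -3 + \frac{-6 + u}{z - \frac{12}{u} - \frac{4 u}{5}}$)
$g{\left(d \right)} = \frac{1}{d + \frac{180 - 30 d + 2 d^{2}}{-60 + d^{2}}}$ ($g{\left(d \right)} = \frac{1}{d + \frac{180 - 30 d + 17 d^{2} - 15 d d}{-60 - 4 d^{2} + 5 d d}} = \frac{1}{d + \frac{180 - 30 d + 17 d^{2} - 15 d^{2}}{-60 - 4 d^{2} + 5 d^{2}}} = \frac{1}{d + \frac{180 - 30 d + 2 d^{2}}{-60 + d^{2}}}$)
$23384 - g{\left(L{\left(-13,-2 \right)} \right)} = 23384 - \frac{-60 + \left(-13\right)^{2}}{180 + \left(-13\right)^{3} - -1170 + 2 \left(-13\right)^{2}} = 23384 - \frac{-60 + 169}{180 - 2197 + 1170 + 2 \cdot 169} = 23384 - \frac{1}{180 - 2197 + 1170 + 338} \cdot 109 = 23384 - \frac{1}{-509} \cdot 109 = 23384 - \left(- \frac{1}{509}\right) 109 = 23384 - - \frac{109}{509} = 23384 + \frac{109}{509} = \frac{11902565}{509}$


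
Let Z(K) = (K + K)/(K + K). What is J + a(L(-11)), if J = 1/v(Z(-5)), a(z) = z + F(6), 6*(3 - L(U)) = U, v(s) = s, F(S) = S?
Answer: 71/6 ≈ 11.833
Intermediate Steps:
Z(K) = 1 (Z(K) = (2*K)/((2*K)) = (2*K)*(1/(2*K)) = 1)
L(U) = 3 - U/6
a(z) = 6 + z (a(z) = z + 6 = 6 + z)
J = 1 (J = 1/1 = 1)
J + a(L(-11)) = 1 + (6 + (3 - ⅙*(-11))) = 1 + (6 + (3 + 11/6)) = 1 + (6 + 29/6) = 1 + 65/6 = 71/6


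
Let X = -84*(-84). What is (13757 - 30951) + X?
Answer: -10138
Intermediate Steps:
X = 7056
(13757 - 30951) + X = (13757 - 30951) + 7056 = -17194 + 7056 = -10138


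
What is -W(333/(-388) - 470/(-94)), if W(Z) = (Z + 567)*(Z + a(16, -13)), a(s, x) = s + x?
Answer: -614061913/150544 ≈ -4079.0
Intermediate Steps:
W(Z) = (3 + Z)*(567 + Z) (W(Z) = (Z + 567)*(Z + (16 - 13)) = (567 + Z)*(Z + 3) = (567 + Z)*(3 + Z) = (3 + Z)*(567 + Z))
-W(333/(-388) - 470/(-94)) = -(1701 + (333/(-388) - 470/(-94))**2 + 570*(333/(-388) - 470/(-94))) = -(1701 + (333*(-1/388) - 470*(-1/94))**2 + 570*(333*(-1/388) - 470*(-1/94))) = -(1701 + (-333/388 + 5)**2 + 570*(-333/388 + 5)) = -(1701 + (1607/388)**2 + 570*(1607/388)) = -(1701 + 2582449/150544 + 457995/194) = -1*614061913/150544 = -614061913/150544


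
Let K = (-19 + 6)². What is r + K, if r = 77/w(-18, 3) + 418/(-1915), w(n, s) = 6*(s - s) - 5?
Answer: 293726/1915 ≈ 153.38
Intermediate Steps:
w(n, s) = -5 (w(n, s) = 6*0 - 5 = 0 - 5 = -5)
K = 169 (K = (-13)² = 169)
r = -29909/1915 (r = 77/(-5) + 418/(-1915) = 77*(-⅕) + 418*(-1/1915) = -77/5 - 418/1915 = -29909/1915 ≈ -15.618)
r + K = -29909/1915 + 169 = 293726/1915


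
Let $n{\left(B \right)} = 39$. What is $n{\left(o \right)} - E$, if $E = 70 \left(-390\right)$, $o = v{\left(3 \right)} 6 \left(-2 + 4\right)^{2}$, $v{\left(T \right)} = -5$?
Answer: $27339$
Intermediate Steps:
$o = -120$ ($o = \left(-5\right) 6 \left(-2 + 4\right)^{2} = - 30 \cdot 2^{2} = \left(-30\right) 4 = -120$)
$E = -27300$
$n{\left(o \right)} - E = 39 - -27300 = 39 + 27300 = 27339$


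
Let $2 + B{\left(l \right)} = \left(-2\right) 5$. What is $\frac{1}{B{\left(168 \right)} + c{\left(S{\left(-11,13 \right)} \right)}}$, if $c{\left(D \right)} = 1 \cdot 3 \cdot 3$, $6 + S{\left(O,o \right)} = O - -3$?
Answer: $- \frac{1}{3} \approx -0.33333$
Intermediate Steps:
$S{\left(O,o \right)} = -3 + O$ ($S{\left(O,o \right)} = -6 + \left(O - -3\right) = -6 + \left(O + 3\right) = -6 + \left(3 + O\right) = -3 + O$)
$B{\left(l \right)} = -12$ ($B{\left(l \right)} = -2 - 10 = -12$)
$c{\left(D \right)} = 9$ ($c{\left(D \right)} = 3 \cdot 3 = 9$)
$\frac{1}{B{\left(168 \right)} + c{\left(S{\left(-11,13 \right)} \right)}} = \frac{1}{-12 + 9} = \frac{1}{-3} = - \frac{1}{3}$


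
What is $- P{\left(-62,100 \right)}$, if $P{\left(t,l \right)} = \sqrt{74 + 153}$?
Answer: $- \sqrt{227} \approx -15.067$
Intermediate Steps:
$P{\left(t,l \right)} = \sqrt{227}$
$- P{\left(-62,100 \right)} = - \sqrt{227}$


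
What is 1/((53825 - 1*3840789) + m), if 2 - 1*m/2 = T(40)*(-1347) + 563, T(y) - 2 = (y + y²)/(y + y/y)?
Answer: -1/3674938 ≈ -2.7211e-7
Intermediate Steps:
T(y) = 2 + (y + y²)/(1 + y) (T(y) = 2 + (y + y²)/(y + y/y) = 2 + (y + y²)/(y + 1) = 2 + (y + y²)/(1 + y))
m = 112026 (m = 4 - 2*((2 + 40)*(-1347) + 563) = 4 - 2*(42*(-1347) + 563) = 4 - 2*(-56574 + 563) = 4 - 2*(-56011) = 4 + 112022 = 112026)
1/((53825 - 1*3840789) + m) = 1/((53825 - 1*3840789) + 112026) = 1/((53825 - 3840789) + 112026) = 1/(-3786964 + 112026) = 1/(-3674938) = -1/3674938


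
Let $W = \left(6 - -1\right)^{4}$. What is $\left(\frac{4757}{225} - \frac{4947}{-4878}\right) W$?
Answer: $\frac{6487427569}{121950} \approx 53197.0$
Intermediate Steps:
$W = 2401$ ($W = \left(6 + 1\right)^{4} = 7^{4} = 2401$)
$\left(\frac{4757}{225} - \frac{4947}{-4878}\right) W = \left(\frac{4757}{225} - \frac{4947}{-4878}\right) 2401 = \left(4757 \cdot \frac{1}{225} - - \frac{1649}{1626}\right) 2401 = \left(\frac{4757}{225} + \frac{1649}{1626}\right) 2401 = \frac{2701969}{121950} \cdot 2401 = \frac{6487427569}{121950}$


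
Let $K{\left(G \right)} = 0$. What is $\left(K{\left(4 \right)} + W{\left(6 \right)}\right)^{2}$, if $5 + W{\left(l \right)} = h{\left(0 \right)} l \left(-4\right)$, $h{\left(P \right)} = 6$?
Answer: $22201$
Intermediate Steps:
$W{\left(l \right)} = -5 - 24 l$ ($W{\left(l \right)} = -5 + 6 l \left(-4\right) = -5 - 24 l$)
$\left(K{\left(4 \right)} + W{\left(6 \right)}\right)^{2} = \left(0 - 149\right)^{2} = \left(-149\right)^{2} = 22201$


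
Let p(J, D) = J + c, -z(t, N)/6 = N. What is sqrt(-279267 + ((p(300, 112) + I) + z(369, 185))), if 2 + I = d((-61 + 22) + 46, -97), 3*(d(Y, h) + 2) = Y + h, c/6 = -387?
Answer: I*sqrt(282433) ≈ 531.44*I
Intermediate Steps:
c = -2322 (c = 6*(-387) = -2322)
z(t, N) = -6*N
d(Y, h) = -2 + Y/3 + h/3 (d(Y, h) = -2 + (Y + h)/3 = -2 + (Y/3 + h/3) = -2 + Y/3 + h/3)
I = -34 (I = -2 + (-2 + ((-61 + 22) + 46)/3 + (1/3)*(-97)) = -2 + (-2 + (-39 + 46)/3 - 97/3) = -2 + (-2 + (1/3)*7 - 97/3) = -2 + (-2 + 7/3 - 97/3) = -2 - 32 = -34)
p(J, D) = -2322 + J (p(J, D) = J - 2322 = -2322 + J)
sqrt(-279267 + ((p(300, 112) + I) + z(369, 185))) = sqrt(-279267 + (((-2322 + 300) - 34) - 6*185)) = sqrt(-279267 + ((-2022 - 34) - 1110)) = sqrt(-279267 + (-2056 - 1110)) = sqrt(-279267 - 3166) = sqrt(-282433) = I*sqrt(282433)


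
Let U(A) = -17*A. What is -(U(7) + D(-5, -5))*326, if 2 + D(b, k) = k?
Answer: 41076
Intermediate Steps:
D(b, k) = -2 + k
-(U(7) + D(-5, -5))*326 = -(-17*7 + (-2 - 5))*326 = -(-119 - 7)*326 = -(-126)*326 = -1*(-41076) = 41076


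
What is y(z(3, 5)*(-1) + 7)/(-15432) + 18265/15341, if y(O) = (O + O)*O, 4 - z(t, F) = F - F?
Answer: 46931557/39457052 ≈ 1.1894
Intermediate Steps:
z(t, F) = 4 (z(t, F) = 4 - (F - F) = 4 - 1*0 = 4 + 0 = 4)
y(O) = 2*O**2 (y(O) = (2*O)*O = 2*O**2)
y(z(3, 5)*(-1) + 7)/(-15432) + 18265/15341 = (2*(4*(-1) + 7)**2)/(-15432) + 18265/15341 = (2*(-4 + 7)**2)*(-1/15432) + 18265*(1/15341) = (2*3**2)*(-1/15432) + 18265/15341 = (2*9)*(-1/15432) + 18265/15341 = 18*(-1/15432) + 18265/15341 = -3/2572 + 18265/15341 = 46931557/39457052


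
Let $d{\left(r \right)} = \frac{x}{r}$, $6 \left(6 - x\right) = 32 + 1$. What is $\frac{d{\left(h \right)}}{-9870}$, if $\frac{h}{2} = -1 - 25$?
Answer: $\frac{1}{1026480} \approx 9.742 \cdot 10^{-7}$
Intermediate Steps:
$h = -52$ ($h = 2 \left(-1 - 25\right) = 2 \left(-26\right) = -52$)
$x = \frac{1}{2}$ ($x = 6 - \frac{32 + 1}{6} = 6 - \frac{11}{2} = \frac{1}{2} \approx 0.5$)
$d{\left(r \right)} = \frac{1}{2 r}$
$\frac{d{\left(h \right)}}{-9870} = \frac{\frac{1}{2} \frac{1}{-52}}{-9870} = \frac{1}{2} \left(- \frac{1}{52}\right) \left(- \frac{1}{9870}\right) = \left(- \frac{1}{104}\right) \left(- \frac{1}{9870}\right) = \frac{1}{1026480}$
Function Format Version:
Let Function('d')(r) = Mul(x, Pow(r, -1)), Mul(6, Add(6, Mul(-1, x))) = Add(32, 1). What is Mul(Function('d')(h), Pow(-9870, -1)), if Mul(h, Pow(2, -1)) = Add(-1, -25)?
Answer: Rational(1, 1026480) ≈ 9.7420e-7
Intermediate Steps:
h = -52 (h = Mul(2, Add(-1, -25)) = Mul(2, -26) = -52)
x = Rational(1, 2) (x = Add(6, Mul(Rational(-1, 6), Add(32, 1))) = Add(6, Mul(Rational(-1, 6), 33)) = Add(6, Rational(-11, 2)) = Rational(1, 2) ≈ 0.50000)
Function('d')(r) = Mul(Rational(1, 2), Pow(r, -1))
Mul(Function('d')(h), Pow(-9870, -1)) = Mul(Mul(Rational(1, 2), Pow(-52, -1)), Pow(-9870, -1)) = Mul(Mul(Rational(1, 2), Rational(-1, 52)), Rational(-1, 9870)) = Mul(Rational(-1, 104), Rational(-1, 9870)) = Rational(1, 1026480)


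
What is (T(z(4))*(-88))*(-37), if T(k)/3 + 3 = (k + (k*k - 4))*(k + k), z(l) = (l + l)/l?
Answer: 48840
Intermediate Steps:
z(l) = 2 (z(l) = (2*l)/l = 2)
T(k) = -9 + 6*k*(-4 + k + k²) (T(k) = -9 + 3*((k + (k*k - 4))*(k + k)) = -9 + 3*((k + (k² - 4))*(2*k)) = -9 + 3*((k + (-4 + k²))*(2*k)) = -9 + 3*((-4 + k + k²)*(2*k)) = -9 + 3*(2*k*(-4 + k + k²)) = -9 + 6*k*(-4 + k + k²))
(T(z(4))*(-88))*(-37) = ((-9 - 24*2 + 6*2² + 6*2³)*(-88))*(-37) = ((-9 - 48 + 6*4 + 6*8)*(-88))*(-37) = ((-9 - 48 + 24 + 48)*(-88))*(-37) = (15*(-88))*(-37) = -1320*(-37) = 48840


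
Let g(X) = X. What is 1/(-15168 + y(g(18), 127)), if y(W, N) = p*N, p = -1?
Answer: -1/15295 ≈ -6.5381e-5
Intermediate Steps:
y(W, N) = -N
1/(-15168 + y(g(18), 127)) = 1/(-15168 - 1*127) = 1/(-15168 - 127) = 1/(-15295) = -1/15295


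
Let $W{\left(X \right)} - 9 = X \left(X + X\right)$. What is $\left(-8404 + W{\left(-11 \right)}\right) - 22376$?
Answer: $-30529$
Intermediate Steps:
$W{\left(X \right)} = 9 + 2 X^{2}$ ($W{\left(X \right)} = 9 + X \left(X + X\right) = 9 + X 2 X = 9 + 2 X^{2}$)
$\left(-8404 + W{\left(-11 \right)}\right) - 22376 = \left(-8404 + \left(9 + 2 \left(-11\right)^{2}\right)\right) - 22376 = \left(-8404 + \left(9 + 2 \cdot 121\right)\right) - 22376 = \left(-8404 + \left(9 + 242\right)\right) - 22376 = \left(-8404 + 251\right) - 22376 = -8153 - 22376 = -30529$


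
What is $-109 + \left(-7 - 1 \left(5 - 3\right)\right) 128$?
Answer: $-1261$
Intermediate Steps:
$-109 + \left(-7 - 1 \left(5 - 3\right)\right) 128 = -109 + \left(-7 - 1 \cdot 2\right) 128 = -109 + \left(-7 - 2\right) 128 = -109 - 1152 = -1261$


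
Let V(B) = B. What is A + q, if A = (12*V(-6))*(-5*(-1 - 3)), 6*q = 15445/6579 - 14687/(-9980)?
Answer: -567037981927/393950520 ≈ -1439.4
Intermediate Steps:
q = 250766873/393950520 (q = (15445/6579 - 14687/(-9980))/6 = (15445*(1/6579) - 14687*(-1/9980))/6 = (15445/6579 + 14687/9980)/6 = (⅙)*(250766873/65658420) = 250766873/393950520 ≈ 0.63654)
A = -1440 (A = (12*(-6))*(-5*(-1 - 3)) = -(-360)*(-4) = -72*20 = -1440)
A + q = -1440 + 250766873/393950520 = -567037981927/393950520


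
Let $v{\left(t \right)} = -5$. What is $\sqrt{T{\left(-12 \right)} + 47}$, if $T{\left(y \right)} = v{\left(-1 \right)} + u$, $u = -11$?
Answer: $\sqrt{31} \approx 5.5678$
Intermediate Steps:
$T{\left(y \right)} = -16$ ($T{\left(y \right)} = -5 - 11 = -16$)
$\sqrt{T{\left(-12 \right)} + 47} = \sqrt{-16 + 47} = \sqrt{31}$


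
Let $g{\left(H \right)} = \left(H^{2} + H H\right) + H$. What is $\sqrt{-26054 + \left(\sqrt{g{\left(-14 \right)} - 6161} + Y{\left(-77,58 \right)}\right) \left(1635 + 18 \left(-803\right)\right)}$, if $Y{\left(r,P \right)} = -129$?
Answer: $\sqrt{1627597 - 12819 i \sqrt{5783}} \approx 1327.6 - 367.15 i$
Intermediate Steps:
$g{\left(H \right)} = H + 2 H^{2}$ ($g{\left(H \right)} = \left(H^{2} + H^{2}\right) + H = 2 H^{2} + H = H + 2 H^{2}$)
$\sqrt{-26054 + \left(\sqrt{g{\left(-14 \right)} - 6161} + Y{\left(-77,58 \right)}\right) \left(1635 + 18 \left(-803\right)\right)} = \sqrt{-26054 + \left(\sqrt{- 14 \left(1 + 2 \left(-14\right)\right) - 6161} - 129\right) \left(1635 + 18 \left(-803\right)\right)} = \sqrt{-26054 + \left(\sqrt{- 14 \left(1 - 28\right) - 6161} - 129\right) \left(1635 - 14454\right)} = \sqrt{-26054 + \left(\sqrt{\left(-14\right) \left(-27\right) - 6161} - 129\right) \left(-12819\right)} = \sqrt{-26054 + \left(\sqrt{378 - 6161} - 129\right) \left(-12819\right)} = \sqrt{-26054 + \left(\sqrt{-5783} - 129\right) \left(-12819\right)} = \sqrt{-26054 + \left(i \sqrt{5783} - 129\right) \left(-12819\right)} = \sqrt{-26054 + \left(-129 + i \sqrt{5783}\right) \left(-12819\right)} = \sqrt{-26054 + \left(1653651 - 12819 i \sqrt{5783}\right)} = \sqrt{1627597 - 12819 i \sqrt{5783}}$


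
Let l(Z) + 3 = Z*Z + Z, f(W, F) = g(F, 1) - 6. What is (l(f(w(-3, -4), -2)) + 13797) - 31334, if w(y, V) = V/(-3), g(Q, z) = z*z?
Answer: -17520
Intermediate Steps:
g(Q, z) = z²
w(y, V) = -V/3 (w(y, V) = V*(-⅓) = -V/3)
f(W, F) = -5 (f(W, F) = 1² - 6 = 1 - 6 = -5)
l(Z) = -3 + Z + Z² (l(Z) = -3 + (Z*Z + Z) = -3 + (Z² + Z) = -3 + (Z + Z²) = -3 + Z + Z²)
(l(f(w(-3, -4), -2)) + 13797) - 31334 = ((-3 - 5 + (-5)²) + 13797) - 31334 = ((-3 - 5 + 25) + 13797) - 31334 = (17 + 13797) - 31334 = 13814 - 31334 = -17520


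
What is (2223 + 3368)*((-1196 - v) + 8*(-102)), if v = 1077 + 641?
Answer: -20854430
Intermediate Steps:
v = 1718
(2223 + 3368)*((-1196 - v) + 8*(-102)) = (2223 + 3368)*((-1196 - 1*1718) + 8*(-102)) = 5591*((-1196 - 1718) - 816) = 5591*(-2914 - 816) = 5591*(-3730) = -20854430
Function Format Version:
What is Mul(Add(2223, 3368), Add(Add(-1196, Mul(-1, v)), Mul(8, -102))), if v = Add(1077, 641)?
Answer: -20854430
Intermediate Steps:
v = 1718
Mul(Add(2223, 3368), Add(Add(-1196, Mul(-1, v)), Mul(8, -102))) = Mul(Add(2223, 3368), Add(Add(-1196, Mul(-1, 1718)), Mul(8, -102))) = Mul(5591, Add(Add(-1196, -1718), -816)) = Mul(5591, Add(-2914, -816)) = Mul(5591, -3730) = -20854430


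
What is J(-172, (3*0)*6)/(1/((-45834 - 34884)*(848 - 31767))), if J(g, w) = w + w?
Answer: 0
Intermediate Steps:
J(g, w) = 2*w
J(-172, (3*0)*6)/(1/((-45834 - 34884)*(848 - 31767))) = (2*((3*0)*6))/(1/((-45834 - 34884)*(848 - 31767))) = (2*(0*6))/(1/(-80718*(-30919))) = (2*0)/(1/2495719842) = 0/(1/2495719842) = 0*2495719842 = 0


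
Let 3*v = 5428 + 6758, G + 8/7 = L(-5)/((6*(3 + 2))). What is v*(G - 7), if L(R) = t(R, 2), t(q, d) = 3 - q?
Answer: -1119758/35 ≈ -31993.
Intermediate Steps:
L(R) = 3 - R
G = -92/105 (G = -8/7 + (3 - 1*(-5))/((6*(3 + 2))) = -8/7 + (3 + 5)/((6*5)) = -8/7 + 8/30 = -8/7 + 8*(1/30) = -8/7 + 4/15 = -92/105 ≈ -0.87619)
v = 4062 (v = (5428 + 6758)/3 = (⅓)*12186 = 4062)
v*(G - 7) = 4062*(-92/105 - 7) = 4062*(-827/105) = -1119758/35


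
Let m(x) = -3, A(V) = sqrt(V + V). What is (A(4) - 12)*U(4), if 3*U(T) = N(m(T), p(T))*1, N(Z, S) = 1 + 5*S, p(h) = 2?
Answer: -44 + 22*sqrt(2)/3 ≈ -33.629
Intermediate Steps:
A(V) = sqrt(2)*sqrt(V) (A(V) = sqrt(2*V) = sqrt(2)*sqrt(V))
U(T) = 11/3 (U(T) = ((1 + 5*2)*1)/3 = ((1 + 10)*1)/3 = (11*1)/3 = (1/3)*11 = 11/3)
(A(4) - 12)*U(4) = (sqrt(2)*sqrt(4) - 12)*(11/3) = (sqrt(2)*2 - 12)*(11/3) = (2*sqrt(2) - 12)*(11/3) = (-12 + 2*sqrt(2))*(11/3) = -44 + 22*sqrt(2)/3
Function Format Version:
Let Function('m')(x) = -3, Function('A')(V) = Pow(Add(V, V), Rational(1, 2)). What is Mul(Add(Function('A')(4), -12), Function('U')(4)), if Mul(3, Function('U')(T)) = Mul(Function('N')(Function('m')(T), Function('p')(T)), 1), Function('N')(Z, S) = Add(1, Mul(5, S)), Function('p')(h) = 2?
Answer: Add(-44, Mul(Rational(22, 3), Pow(2, Rational(1, 2)))) ≈ -33.629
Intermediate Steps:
Function('A')(V) = Mul(Pow(2, Rational(1, 2)), Pow(V, Rational(1, 2))) (Function('A')(V) = Pow(Mul(2, V), Rational(1, 2)) = Mul(Pow(2, Rational(1, 2)), Pow(V, Rational(1, 2))))
Function('U')(T) = Rational(11, 3) (Function('U')(T) = Mul(Rational(1, 3), Mul(Add(1, Mul(5, 2)), 1)) = Mul(Rational(1, 3), Mul(Add(1, 10), 1)) = Mul(Rational(1, 3), Mul(11, 1)) = Mul(Rational(1, 3), 11) = Rational(11, 3))
Mul(Add(Function('A')(4), -12), Function('U')(4)) = Mul(Add(Mul(Pow(2, Rational(1, 2)), Pow(4, Rational(1, 2))), -12), Rational(11, 3)) = Mul(Add(Mul(Pow(2, Rational(1, 2)), 2), -12), Rational(11, 3)) = Mul(Add(Mul(2, Pow(2, Rational(1, 2))), -12), Rational(11, 3)) = Mul(Add(-12, Mul(2, Pow(2, Rational(1, 2)))), Rational(11, 3)) = Add(-44, Mul(Rational(22, 3), Pow(2, Rational(1, 2))))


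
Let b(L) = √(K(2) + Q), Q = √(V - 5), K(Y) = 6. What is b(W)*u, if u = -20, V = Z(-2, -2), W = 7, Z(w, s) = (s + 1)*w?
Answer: -20*√(6 + I*√3) ≈ -49.487 - 7.0*I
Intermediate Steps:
Z(w, s) = w*(1 + s) (Z(w, s) = (1 + s)*w = w*(1 + s))
V = 2 (V = -2*(1 - 2) = -2*(-1) = 2)
Q = I*√3 (Q = √(2 - 5) = √(-3) = I*√3 ≈ 1.732*I)
b(L) = √(6 + I*√3)
b(W)*u = √(6 + I*√3)*(-20) = -20*√(6 + I*√3)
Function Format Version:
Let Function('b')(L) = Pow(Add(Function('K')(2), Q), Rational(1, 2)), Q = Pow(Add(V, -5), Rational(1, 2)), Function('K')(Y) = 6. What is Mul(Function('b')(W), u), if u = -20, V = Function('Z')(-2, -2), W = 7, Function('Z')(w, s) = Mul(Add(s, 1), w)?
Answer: Mul(-20, Pow(Add(6, Mul(I, Pow(3, Rational(1, 2)))), Rational(1, 2))) ≈ Add(-49.487, Mul(-7.0000, I))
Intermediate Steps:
Function('Z')(w, s) = Mul(w, Add(1, s)) (Function('Z')(w, s) = Mul(Add(1, s), w) = Mul(w, Add(1, s)))
V = 2 (V = Mul(-2, Add(1, -2)) = Mul(-2, -1) = 2)
Q = Mul(I, Pow(3, Rational(1, 2))) (Q = Pow(Add(2, -5), Rational(1, 2)) = Pow(-3, Rational(1, 2)) = Mul(I, Pow(3, Rational(1, 2))) ≈ Mul(1.7320, I))
Function('b')(L) = Pow(Add(6, Mul(I, Pow(3, Rational(1, 2)))), Rational(1, 2))
Mul(Function('b')(W), u) = Mul(Pow(Add(6, Mul(I, Pow(3, Rational(1, 2)))), Rational(1, 2)), -20) = Mul(-20, Pow(Add(6, Mul(I, Pow(3, Rational(1, 2)))), Rational(1, 2)))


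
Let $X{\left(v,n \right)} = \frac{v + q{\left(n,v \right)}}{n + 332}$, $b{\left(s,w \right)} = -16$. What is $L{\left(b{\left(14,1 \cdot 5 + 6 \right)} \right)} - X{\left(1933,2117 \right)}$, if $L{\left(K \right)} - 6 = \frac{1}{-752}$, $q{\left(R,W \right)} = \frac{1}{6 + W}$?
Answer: $\frac{18602422045}{3570955472} \approx 5.2094$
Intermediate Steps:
$L{\left(K \right)} = \frac{4511}{752}$ ($L{\left(K \right)} = 6 + \frac{1}{-752} = 6 - \frac{1}{752} = \frac{4511}{752}$)
$X{\left(v,n \right)} = \frac{v + \frac{1}{6 + v}}{332 + n}$ ($X{\left(v,n \right)} = \frac{v + \frac{1}{6 + v}}{n + 332} = \frac{v + \frac{1}{6 + v}}{332 + n}$)
$L{\left(b{\left(14,1 \cdot 5 + 6 \right)} \right)} - X{\left(1933,2117 \right)} = \frac{4511}{752} - \frac{1 + 1933 \left(6 + 1933\right)}{\left(6 + 1933\right) \left(332 + 2117\right)} = \frac{4511}{752} - \frac{1 + 1933 \cdot 1939}{1939 \cdot 2449} = \frac{4511}{752} - \frac{1}{1939} \cdot \frac{1}{2449} \left(1 + 3748087\right) = \frac{4511}{752} - \frac{1}{1939} \cdot \frac{1}{2449} \cdot 3748088 = \frac{4511}{752} - \frac{3748088}{4748611} = \frac{18602422045}{3570955472}$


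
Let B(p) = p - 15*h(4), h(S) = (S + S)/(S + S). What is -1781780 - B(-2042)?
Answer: -1779723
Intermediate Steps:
h(S) = 1 (h(S) = (2*S)/((2*S)) = (2*S)*(1/(2*S)) = 1)
B(p) = -15 + p (B(p) = p - 15*1 = p - 15 = -15 + p)
-1781780 - B(-2042) = -1781780 - (-15 - 2042) = -1781780 - 1*(-2057) = -1781780 + 2057 = -1779723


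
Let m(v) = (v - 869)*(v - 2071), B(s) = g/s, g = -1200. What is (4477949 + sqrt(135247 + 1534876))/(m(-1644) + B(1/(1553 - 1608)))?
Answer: 4477949/9401795 + sqrt(1670123)/9401795 ≈ 0.47642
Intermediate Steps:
B(s) = -1200/s
m(v) = (-2071 + v)*(-869 + v) (m(v) = (-869 + v)*(-2071 + v) = (-2071 + v)*(-869 + v))
(4477949 + sqrt(135247 + 1534876))/(m(-1644) + B(1/(1553 - 1608))) = (4477949 + sqrt(135247 + 1534876))/((1799699 + (-1644)**2 - 2940*(-1644)) - 1200/(1/(1553 - 1608))) = (4477949 + sqrt(1670123))/((1799699 + 2702736 + 4833360) - 1200/(1/(-55))) = (4477949 + sqrt(1670123))/(9335795 - 1200/(-1/55)) = (4477949 + sqrt(1670123))/(9335795 - 1200*(-55)) = (4477949 + sqrt(1670123))/(9335795 + 66000) = (4477949 + sqrt(1670123))/9401795 = (4477949 + sqrt(1670123))*(1/9401795) = 4477949/9401795 + sqrt(1670123)/9401795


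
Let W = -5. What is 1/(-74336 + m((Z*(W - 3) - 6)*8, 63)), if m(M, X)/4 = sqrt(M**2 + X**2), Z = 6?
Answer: -4646/345174463 - 9*sqrt(2353)/1380697852 ≈ -1.3776e-5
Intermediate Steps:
m(M, X) = 4*sqrt(M**2 + X**2)
1/(-74336 + m((Z*(W - 3) - 6)*8, 63)) = 1/(-74336 + 4*sqrt(((6*(-5 - 3) - 6)*8)**2 + 63**2)) = 1/(-74336 + 4*sqrt(((6*(-8) - 6)*8)**2 + 3969)) = 1/(-74336 + 4*sqrt(((-48 - 6)*8)**2 + 3969)) = 1/(-74336 + 4*sqrt((-54*8)**2 + 3969)) = 1/(-74336 + 4*sqrt((-432)**2 + 3969)) = 1/(-74336 + 4*sqrt(186624 + 3969)) = 1/(-74336 + 4*sqrt(190593)) = 1/(-74336 + 4*(9*sqrt(2353))) = 1/(-74336 + 36*sqrt(2353))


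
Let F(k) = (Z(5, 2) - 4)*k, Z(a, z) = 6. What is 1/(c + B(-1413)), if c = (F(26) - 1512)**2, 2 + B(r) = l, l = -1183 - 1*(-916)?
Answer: 1/2131331 ≈ 4.6919e-7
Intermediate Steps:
l = -267 (l = -1183 + 916 = -267)
B(r) = -269 (B(r) = -2 - 267 = -269)
F(k) = 2*k (F(k) = (6 - 4)*k = 2*k)
c = 2131600 (c = (2*26 - 1512)**2 = (52 - 1512)**2 = (-1460)**2 = 2131600)
1/(c + B(-1413)) = 1/(2131600 - 269) = 1/2131331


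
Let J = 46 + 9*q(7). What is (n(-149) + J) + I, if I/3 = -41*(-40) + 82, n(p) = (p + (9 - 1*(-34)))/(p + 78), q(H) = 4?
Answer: 372714/71 ≈ 5249.5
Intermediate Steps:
n(p) = (43 + p)/(78 + p) (n(p) = (p + (9 + 34))/(78 + p) = (p + 43)/(78 + p) = (43 + p)/(78 + p))
I = 5166 (I = 3*(-41*(-40) + 82) = 3*(1640 + 82) = 3*1722 = 5166)
J = 82 (J = 46 + 9*4 = 46 + 36 = 82)
(n(-149) + J) + I = ((43 - 149)/(78 - 149) + 82) + 5166 = (-106/(-71) + 82) + 5166 = (-1/71*(-106) + 82) + 5166 = (106/71 + 82) + 5166 = 5928/71 + 5166 = 372714/71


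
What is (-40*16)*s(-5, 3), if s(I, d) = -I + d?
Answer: -5120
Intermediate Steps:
s(I, d) = d - I
(-40*16)*s(-5, 3) = (-40*16)*(3 - 1*(-5)) = -640*(3 + 5) = -640*8 = -5120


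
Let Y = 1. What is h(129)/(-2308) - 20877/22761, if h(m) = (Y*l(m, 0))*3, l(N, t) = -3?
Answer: -15993089/17510796 ≈ -0.91333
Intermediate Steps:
h(m) = -9 (h(m) = (1*(-3))*3 = -3*3 = -9)
h(129)/(-2308) - 20877/22761 = -9/(-2308) - 20877/22761 = -9*(-1/2308) - 20877*1/22761 = 9/2308 - 6959/7587 = -15993089/17510796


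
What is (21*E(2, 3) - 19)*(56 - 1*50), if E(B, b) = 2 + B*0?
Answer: 138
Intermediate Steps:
E(B, b) = 2 (E(B, b) = 2 + 0 = 2)
(21*E(2, 3) - 19)*(56 - 1*50) = (21*2 - 19)*(56 - 1*50) = (42 - 19)*(56 - 50) = 23*6 = 138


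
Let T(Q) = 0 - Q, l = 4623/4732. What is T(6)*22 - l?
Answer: -629247/4732 ≈ -132.98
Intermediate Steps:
l = 4623/4732 (l = 4623*(1/4732) = 4623/4732 ≈ 0.97696)
T(Q) = -Q
T(6)*22 - l = -1*6*22 - 1*4623/4732 = -6*22 - 4623/4732 = -132 - 4623/4732 = -629247/4732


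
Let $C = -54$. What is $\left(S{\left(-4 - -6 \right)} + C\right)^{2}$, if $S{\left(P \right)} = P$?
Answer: $2704$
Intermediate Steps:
$\left(S{\left(-4 - -6 \right)} + C\right)^{2} = \left(\left(-4 - -6\right) - 54\right)^{2} = \left(\left(-4 + 6\right) - 54\right)^{2} = \left(2 - 54\right)^{2} = \left(-52\right)^{2} = 2704$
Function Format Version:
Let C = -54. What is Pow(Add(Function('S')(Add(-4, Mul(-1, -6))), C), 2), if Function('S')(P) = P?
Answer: 2704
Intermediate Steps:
Pow(Add(Function('S')(Add(-4, Mul(-1, -6))), C), 2) = Pow(Add(Add(-4, Mul(-1, -6)), -54), 2) = Pow(Add(Add(-4, 6), -54), 2) = Pow(Add(2, -54), 2) = Pow(-52, 2) = 2704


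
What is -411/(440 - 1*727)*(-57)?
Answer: -23427/287 ≈ -81.627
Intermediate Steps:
-411/(440 - 1*727)*(-57) = -411/(440 - 727)*(-57) = -411/(-287)*(-57) = -411*(-1/287)*(-57) = (411/287)*(-57) = -23427/287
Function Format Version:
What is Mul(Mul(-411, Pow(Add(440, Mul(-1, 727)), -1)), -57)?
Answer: Rational(-23427, 287) ≈ -81.627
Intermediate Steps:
Mul(Mul(-411, Pow(Add(440, Mul(-1, 727)), -1)), -57) = Mul(Mul(-411, Pow(Add(440, -727), -1)), -57) = Mul(Mul(-411, Pow(-287, -1)), -57) = Mul(Mul(-411, Rational(-1, 287)), -57) = Mul(Rational(411, 287), -57) = Rational(-23427, 287)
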